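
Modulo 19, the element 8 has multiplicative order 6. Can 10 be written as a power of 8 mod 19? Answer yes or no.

no

⟨8⟩ has order 6; its elements mod 19 are {1, 7, 8, 11, 12, 18}.
10 is not in this set.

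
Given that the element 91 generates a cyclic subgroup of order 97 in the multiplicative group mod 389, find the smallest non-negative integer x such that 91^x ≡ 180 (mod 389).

33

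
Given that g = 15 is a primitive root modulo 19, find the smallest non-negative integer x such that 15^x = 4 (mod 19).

Successive powers of 15 modulo 19:
  15^0=1  15^1=15  15^2=16  15^3=12  15^4=9  15^5=2
  15^6=11  15^7=13  15^8=5  15^9=18  15^10=4
So 15^10 ≡ 4 (mod 19), giving x = 10.

10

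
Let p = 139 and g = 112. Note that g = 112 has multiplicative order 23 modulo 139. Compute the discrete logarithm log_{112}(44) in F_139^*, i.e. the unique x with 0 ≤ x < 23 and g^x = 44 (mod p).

4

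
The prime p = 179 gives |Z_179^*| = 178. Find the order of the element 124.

89

The order of 124 must divide p − 1 = 178 = 2 · 89.
Divisors: 1, 2, 89, 178.
Check each in increasing order: 124^1 ≡ 124;  124^2 ≡ 161;  124^89 ≡ 1.
Smallest exponent giving 1 is 89.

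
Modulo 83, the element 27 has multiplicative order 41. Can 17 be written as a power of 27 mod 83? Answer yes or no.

yes

17 ∈ ⟨27⟩ iff 17^41 ≡ 1 (mod 83), since |⟨27⟩| = 41.
17^41 mod 83 = 1.
Since 1 = 1, 17 lies in the subgroup.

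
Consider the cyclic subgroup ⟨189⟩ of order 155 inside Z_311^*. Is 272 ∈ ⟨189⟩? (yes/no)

no

272 ∈ ⟨189⟩ iff 272^155 ≡ 1 (mod 311), since |⟨189⟩| = 155.
272^155 mod 311 = 310.
Since 310 ≠ 1, 272 does not lie in the subgroup.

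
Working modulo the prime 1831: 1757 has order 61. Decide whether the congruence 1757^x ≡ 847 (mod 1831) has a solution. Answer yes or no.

no

847 ∈ ⟨1757⟩ iff 847^61 ≡ 1 (mod 1831), since |⟨1757⟩| = 61.
847^61 mod 1831 = 1260.
Since 1260 ≠ 1, 847 does not lie in the subgroup.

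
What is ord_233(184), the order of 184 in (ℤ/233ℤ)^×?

The order of 184 must divide p − 1 = 232 = 2^3 · 29.
Divisors: 1, 2, 4, 8, 29, 58, 116, 232.
Check each in increasing order: 184^1 ≡ 184;  184^2 ≡ 71;  184^4 ≡ 148;  184^8 ≡ 2;  184^29 ≡ 1.
Smallest exponent giving 1 is 29.

29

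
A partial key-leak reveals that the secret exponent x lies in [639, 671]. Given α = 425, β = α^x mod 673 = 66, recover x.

Compute 425^639 mod 673 = 640, then multiply by 425 repeatedly:
  425^639=640  425^640=108  425^641=136  425^642=595  425^643=500
  425^644=505  425^645=611  425^646=570  425^647=643  425^648=37
  425^649=246  425^650=235  425^651=271  425^652=92  425^653=66
Found 66 at exponent 653.

653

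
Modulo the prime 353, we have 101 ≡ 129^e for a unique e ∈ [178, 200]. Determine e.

187

Compute 129^178 mod 353 = 303, then multiply by 129 repeatedly:
  129^178=303  129^179=257  129^180=324  129^181=142  129^182=315
  129^183=40  129^184=218  129^185=235  129^186=310  129^187=101
Found 101 at exponent 187.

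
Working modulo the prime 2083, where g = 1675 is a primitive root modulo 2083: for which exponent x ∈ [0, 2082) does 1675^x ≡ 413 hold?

Baby-step giant-step with m = ceil(sqrt(2082)) = 46.
Baby table (1675^j mod 2083 for j=0..45):
  0:1  1:1675  2:1907  3:986  4:1814  5:1436  6:1518  7:1390
  8:1539  9:1154  10:2009  11:1030  12:526  13:2024  14:1159  15:2052
  16:150  17:1290  18:679  19:7  20:1310  21:851  22:653  23:200
  24:1720  25:211  26:1398  27:358  28:1829  29:1565  30:961  31:1599
  32:1670  33:1864  34:1866  35:1050  36:698  37:587  38:49  39:838
  40:1791  41:405  42:1400  43:1625  44:1477  45:1454
Giant step factor: 1675^(-46) ≡ 586 (mod 2083).
Scan 413·586^i mod 2083 for i = 0, 1, …:
  i=0: 413   i=1: 390   i=2: 1493   i=3: 38
  i=4: 1438   i=5: 1136   i=6: 1219   i=7: 1948
  i=8: 44   i=9: 788     …   i=22: 1468
  i=23: 2052
Match at i=23, j=15: x = 23·46 + 15 = 1073.

1073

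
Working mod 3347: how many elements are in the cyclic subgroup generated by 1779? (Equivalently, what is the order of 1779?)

The order of 1779 must divide p − 1 = 3346 = 2 · 7 · 239.
Divisors: 1, 2, 7, 14, 239, 478, 1673, 3346.
Check each in increasing order: 1779^1 ≡ 1779;  1779^2 ≡ 1926;  1779^7 ≡ 3324;  1779^14 ≡ 529;  1779^239 ≡ 1035;  1779^478 ≡ 185;  1779^1673 ≡ 1.
Smallest exponent giving 1 is 1673.

1673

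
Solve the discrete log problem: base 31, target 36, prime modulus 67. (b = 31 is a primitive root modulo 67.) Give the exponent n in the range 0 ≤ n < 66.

34

Baby-step giant-step with m = ceil(sqrt(66)) = 9.
Baby table (31^j mod 67 for j=0..8):
  0:1  1:31  2:23  3:43  4:60  5:51  6:40  7:34
  8:49
Giant step factor: 31^(-9) ≡ 3 (mod 67).
Scan 36·3^i mod 67 for i = 0, 1, …:
  i=0: 36   i=1: 41   i=2: 56   i=3: 34
Match at i=3, j=7: n = 3·9 + 7 = 34.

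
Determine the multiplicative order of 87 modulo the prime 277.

The order of 87 must divide p − 1 = 276 = 2^2 · 3 · 23.
Divisors: 1, 2, 3, 4, 6, 12, 23, 46, 69, 92, 138, 276.
Check each in increasing order: 87^1 ≡ 87;  87^2 ≡ 90;  87^3 ≡ 74;  87^4 ≡ 67;  87^6 ≡ 213;  87^12 ≡ 218;  87^23 ≡ 161;  87^46 ≡ 160;  87^69 ≡ 276;  87^92 ≡ 116;  87^138 ≡ 1.
Smallest exponent giving 1 is 138.

138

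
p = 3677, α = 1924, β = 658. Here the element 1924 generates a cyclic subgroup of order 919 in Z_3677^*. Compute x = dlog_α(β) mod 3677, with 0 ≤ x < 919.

905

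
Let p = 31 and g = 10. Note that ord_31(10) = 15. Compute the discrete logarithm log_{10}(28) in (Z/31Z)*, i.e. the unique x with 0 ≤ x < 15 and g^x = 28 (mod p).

14

Successive powers of 10 modulo 31:
  10^0=1  10^1=10  10^2=7  10^3=8  10^4=18  10^5=25
  10^6=2  10^7=20  10^8=14  10^9=16  10^10=5  10^11=19
  10^12=4  10^13=9  10^14=28
So 10^14 ≡ 28 (mod 31), giving x = 14.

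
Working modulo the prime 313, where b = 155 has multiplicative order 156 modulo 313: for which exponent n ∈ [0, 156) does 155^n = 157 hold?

95

Baby-step giant-step with m = ceil(sqrt(156)) = 13.
Baby table (155^j mod 313 for j=0..12):
  0:1  1:155  2:237  3:114  4:142  5:100  6:163  7:225
  8:132  9:115  10:297  11:24  12:277
Giant step factor: 155^(-13) ≡ 29 (mod 313).
Scan 157·29^i mod 313 for i = 0, 1, …:
  i=0: 157   i=1: 171   i=2: 264   i=3: 144
  i=4: 107   i=5: 286   i=6: 156   i=7: 142
Match at i=7, j=4: n = 7·13 + 4 = 95.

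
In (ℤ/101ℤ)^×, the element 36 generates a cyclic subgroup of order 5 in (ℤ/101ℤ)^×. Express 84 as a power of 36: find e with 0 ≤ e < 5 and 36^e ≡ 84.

2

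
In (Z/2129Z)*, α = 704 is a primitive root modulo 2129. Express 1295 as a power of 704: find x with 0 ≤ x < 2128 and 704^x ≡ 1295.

1989

Baby-step giant-step with m = ceil(sqrt(2128)) = 47.
Baby table (704^j mod 2129 for j=0..46):
  0:1  1:704  2:1688  3:370  4:742  5:763  6:644  7:2028
  8:1282  9:1961  10:952  11:1702  12:1710  13:955  14:1685  15:387
  16:2065  17:1782  18:547  19:1868  20:1479  21:135  22:1364  23:77
  24:983  25:107  26:813  27:1780  28:1268  29:621  30:739  31:780
  32:1967  33:918  34:1185  35:1801  36:1149  37:2005  38:2122  39:1459
  40:958  41:1668  42:1193  43:1046  44:1879  45:707  46:1671
Giant step factor: 704^(-47) ≡ 1012 (mod 2129).
Scan 1295·1012^i mod 2129 for i = 0, 1, …:
  i=0: 1295   i=1: 1205   i=2: 1672   i=3: 1638
  i=4: 1294   i=5: 193   i=6: 1577   i=7: 1303
  i=8: 785   i=9: 303     …   i=41: 1635
  i=42: 387
Match at i=42, j=15: x = 42·47 + 15 = 1989.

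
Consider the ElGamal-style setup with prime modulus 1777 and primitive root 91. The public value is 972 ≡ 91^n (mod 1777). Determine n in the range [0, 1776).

Baby-step giant-step with m = ceil(sqrt(1776)) = 43.
Baby table (91^j mod 1777 for j=0..42):
  0:1  1:91  2:1173  3:123  4:531  5:342  6:913  7:1341
  8:1195  9:348  10:1459  11:1271  12:156  13:1757  14:1734  15:1418
  16:1094  17:42  18:268  19:1287  20:1612  21:978  22:148  23:1029
  24:1235  25:434  26:400  27:860  28:72  29:1221  30:937  31:1748
  32:915  33:1523  34:1764  35:594  36:744  37:178  38:205  39:885
  40:570  41:337  42:458
Giant step factor: 91^(-43) ≡ 665 (mod 1777).
Scan 972·665^i mod 1777 for i = 0, 1, …:
  i=0: 972   i=1: 1329   i=2: 616   i=3: 930
  i=4: 54   i=5: 370   i=6: 824   i=7: 644
  i=8: 3   i=9: 218     …   i=30: 258
  i=31: 978
Match at i=31, j=21: n = 31·43 + 21 = 1354.

1354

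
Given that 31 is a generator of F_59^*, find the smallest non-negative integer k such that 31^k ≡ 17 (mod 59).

2

Successive powers of 31 modulo 59:
  31^0=1  31^1=31  31^2=17
So 31^2 ≡ 17 (mod 59), giving k = 2.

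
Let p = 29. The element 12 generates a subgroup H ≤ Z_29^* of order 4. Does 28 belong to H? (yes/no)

yes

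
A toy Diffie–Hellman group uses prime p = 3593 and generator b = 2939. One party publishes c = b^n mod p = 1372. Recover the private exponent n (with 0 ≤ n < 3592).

1376

Baby-step giant-step with m = ceil(sqrt(3592)) = 60.
Baby table (2939^j mod 3593 for j=0..59):
  0:1  1:2939  2:149  3:3158  4:643  5:3452  6:2389  7:549
  8:254  9:2755  10:1916  11:893  12:1637  13:116  14:3182  15:2912
  16:3435  17:2728  18:1609  19:463  20:2603  21:720  22:3396  23:3083
  24:2984  25:3056  26:2677  27:2626  28:50  29:3230  30:264  31:3401
  32:3406  33:136  34:881  35:2299  36:1921  37:1216  38:2382  39:1534
  40:2804  41:2207  42:1008  43:1880  44:2879  45:3459  46:1404  47:1592
  48:802  49:70  50:929  51:3244  52:1887  53:1894  54:909  55:1952
  56:2500  57:3408  58:2421  59:1179
Giant step factor: 2939^(-60) ≡ 2366 (mod 3593).
Scan 1372·2366^i mod 3593 for i = 0, 1, …:
  i=0: 1372   i=1: 1673   i=2: 2425   i=3: 3122
  i=4: 3037   i=5: 3135   i=6: 1458   i=7: 348
  i=8: 571   i=9: 18     …   i=21: 1058
  i=22: 2500
Match at i=22, j=56: n = 22·60 + 56 = 1376.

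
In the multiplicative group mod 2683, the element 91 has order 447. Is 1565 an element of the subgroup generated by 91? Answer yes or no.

yes

1565 ∈ ⟨91⟩ iff 1565^447 ≡ 1 (mod 2683), since |⟨91⟩| = 447.
1565^447 mod 2683 = 1.
Since 1 = 1, 1565 lies in the subgroup.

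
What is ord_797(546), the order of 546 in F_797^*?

The order of 546 must divide p − 1 = 796 = 2^2 · 199.
Divisors: 1, 2, 4, 199, 398, 796.
Check each in increasing order: 546^1 ≡ 546;  546^2 ≡ 38;  546^4 ≡ 647;  546^199 ≡ 582;  546^398 ≡ 796;  546^796 ≡ 1.
Smallest exponent giving 1 is 796.

796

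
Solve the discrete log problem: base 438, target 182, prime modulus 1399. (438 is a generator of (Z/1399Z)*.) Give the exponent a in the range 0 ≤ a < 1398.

Baby-step giant-step with m = ceil(sqrt(1398)) = 38.
Baby table (438^j mod 1399 for j=0..37):
  0:1  1:438  2:181  3:934  4:584  5:1174  6:779  7:1245
  8:1099  9:106  10:261  11:999  12:1074  13:348  14:1332  15:33
  16:464  17:377  18:44  19:1085  20:969  21:525  22:514  23:1292
  24:700  25:219  26:790  27:467  28:292  29:587  30:1089  31:1322
  32:1249  33:53  34:830  35:1199  36:537  37:174
Giant step factor: 438^(-38) ≡ 1044 (mod 1399).
Scan 182·1044^i mod 1399 for i = 0, 1, …:
  i=0: 182   i=1: 1143   i=2: 1344   i=3: 1338
  i=4: 670   i=5: 1379   i=6: 105   i=7: 498
  i=8: 883   i=9: 1310     …   i=13: 933
  i=14: 348
Match at i=14, j=13: a = 14·38 + 13 = 545.

545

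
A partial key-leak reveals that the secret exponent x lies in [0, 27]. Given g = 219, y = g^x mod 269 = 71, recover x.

21

Compute 219^0 mod 269 = 1, then multiply by 219 repeatedly:
  219^0=1  219^1=219  219^2=79  219^3=85  219^4=54
  219^5=259  219^6=231  219^7=17  219^8=226  219^9=267
  219^10=100  219^11=111  219^12=99  219^13=161  219^14=20
  219^15=76  219^16=235  219^17=86  219^18=4  219^19=69
  219^20=47  219^21=71
Found 71 at exponent 21.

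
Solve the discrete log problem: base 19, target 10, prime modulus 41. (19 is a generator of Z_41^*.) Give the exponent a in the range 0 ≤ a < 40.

Successive powers of 19 modulo 41:
  19^0=1  19^1=19  19^2=33  19^3=12  19^4=23  19^5=27
  19^6=21  19^7=30  19^8=37  19^9=6  19^10=32  19^11=34
  19^12=31  19^13=15  19^14=39  19^15=3  19^16=16  19^17=17
  19^18=36  19^19=28  19^20=40  19^21=22  19^22=8  19^23=29
  19^24=18  19^25=14  19^26=20  19^27=11  19^28=4  19^29=35
  19^30=9  19^31=7  19^32=10
So 19^32 ≡ 10 (mod 41), giving a = 32.

32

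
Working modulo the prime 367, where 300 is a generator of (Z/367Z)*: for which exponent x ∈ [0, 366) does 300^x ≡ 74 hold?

Baby-step giant-step with m = ceil(sqrt(366)) = 20.
Baby table (300^j mod 367 for j=0..19):
  0:1  1:300  2:85  3:177  4:252  5:365  6:134  7:197
  8:13  9:230  10:4  11:99  12:340  13:341  14:274  15:359
  16:169  17:54  18:52  19:186
Giant step factor: 300^(-20) ≡ 23 (mod 367).
Scan 74·23^i mod 367 for i = 0, 1, …:
  i=0: 74   i=1: 234   i=2: 244   i=3: 107
  i=4: 259   i=5: 85
Match at i=5, j=2: x = 5·20 + 2 = 102.

102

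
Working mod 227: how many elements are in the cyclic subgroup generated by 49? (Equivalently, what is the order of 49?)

113

The order of 49 must divide p − 1 = 226 = 2 · 113.
Divisors: 1, 2, 113, 226.
Check each in increasing order: 49^1 ≡ 49;  49^2 ≡ 131;  49^113 ≡ 1.
Smallest exponent giving 1 is 113.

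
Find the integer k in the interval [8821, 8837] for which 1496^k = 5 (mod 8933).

8827

Compute 1496^8821 mod 8933 = 1636, then multiply by 1496 repeatedly:
  1496^8821=1636  1496^8822=8747  1496^8823=7600  1496^8824=6824  1496^8825=7218
  1496^8826=7064  1496^8827=5
Found 5 at exponent 8827.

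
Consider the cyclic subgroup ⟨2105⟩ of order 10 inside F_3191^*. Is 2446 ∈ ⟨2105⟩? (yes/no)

no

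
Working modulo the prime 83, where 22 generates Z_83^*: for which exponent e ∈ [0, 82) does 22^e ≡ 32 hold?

33

Baby-step giant-step with m = ceil(sqrt(82)) = 10.
Baby table (22^j mod 83 for j=0..9):
  0:1  1:22  2:69  3:24  4:30  5:79  6:78  7:56
  8:70  9:46
Giant step factor: 22^(-10) ≡ 26 (mod 83).
Scan 32·26^i mod 83 for i = 0, 1, …:
  i=0: 32   i=1: 2   i=2: 52   i=3: 24
Match at i=3, j=3: e = 3·10 + 3 = 33.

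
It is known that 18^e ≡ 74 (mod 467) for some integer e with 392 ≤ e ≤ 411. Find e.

402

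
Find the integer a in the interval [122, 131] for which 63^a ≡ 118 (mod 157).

Compute 63^122 mod 157 = 117, then multiply by 63 repeatedly:
  63^122=117  63^123=149  63^124=124  63^125=119  63^126=118
Found 118 at exponent 126.

126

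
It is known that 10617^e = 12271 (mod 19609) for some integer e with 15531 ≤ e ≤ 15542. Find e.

15541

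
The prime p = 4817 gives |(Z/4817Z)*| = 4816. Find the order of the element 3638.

56

The order of 3638 must divide p − 1 = 4816 = 2^4 · 7 · 43.
Divisors: 1, 2, 4, 7, 8, 14, 16, 28, 43, 56, 86, 112, 172, 301, 344, 602, 688, 1204, 2408, 4816.
Check each in increasing order: 3638^1 ≡ 3638;  3638^2 ≡ 2745;  3638^4 ≡ 1237;  3638^7 ≡ 3846;  3638^8 ≡ 3180;  3638^14 ≡ 3526;  3638^16 ≡ 1517;  3638^28 ≡ 4816;  3638^43 ≡ 83;  3638^56 ≡ 1.
Smallest exponent giving 1 is 56.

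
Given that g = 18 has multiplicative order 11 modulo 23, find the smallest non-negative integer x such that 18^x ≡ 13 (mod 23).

Successive powers of 18 modulo 23:
  18^0=1  18^1=18  18^2=2  18^3=13
So 18^3 ≡ 13 (mod 23), giving x = 3.

3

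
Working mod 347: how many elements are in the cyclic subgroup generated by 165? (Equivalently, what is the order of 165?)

346

The order of 165 must divide p − 1 = 346 = 2 · 173.
Divisors: 1, 2, 173, 346.
Check each in increasing order: 165^1 ≡ 165;  165^2 ≡ 159;  165^173 ≡ 346;  165^346 ≡ 1.
Smallest exponent giving 1 is 346.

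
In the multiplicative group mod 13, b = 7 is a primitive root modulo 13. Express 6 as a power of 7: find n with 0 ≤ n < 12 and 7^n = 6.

7

Successive powers of 7 modulo 13:
  7^0=1  7^1=7  7^2=10  7^3=5  7^4=9  7^5=11
  7^6=12  7^7=6
So 7^7 ≡ 6 (mod 13), giving n = 7.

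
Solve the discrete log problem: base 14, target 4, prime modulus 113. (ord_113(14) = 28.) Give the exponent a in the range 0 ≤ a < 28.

18

Successive powers of 14 modulo 113:
  14^0=1  14^1=14  14^2=83  14^3=32  14^4=109  14^5=57
  14^6=7  14^7=98  14^8=16  14^9=111  14^10=85  14^11=60
  14^12=49  14^13=8  14^14=112  14^15=99  14^16=30  14^17=81
  14^18=4
So 14^18 ≡ 4 (mod 113), giving a = 18.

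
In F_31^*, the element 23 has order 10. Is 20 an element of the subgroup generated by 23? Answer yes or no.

⟨23⟩ has order 10; its elements mod 31 are {1, 2, 4, 8, 15, 16, 23, 27, 29, 30}.
20 is not in this set.

no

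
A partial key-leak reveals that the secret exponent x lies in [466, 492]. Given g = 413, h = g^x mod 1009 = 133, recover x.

Compute 413^466 mod 1009 = 328, then multiply by 413 repeatedly:
  413^466=328  413^467=258  413^468=609  413^469=276  413^470=980
  413^471=131  413^472=626  413^473=234  413^474=787  413^475=133
Found 133 at exponent 475.

475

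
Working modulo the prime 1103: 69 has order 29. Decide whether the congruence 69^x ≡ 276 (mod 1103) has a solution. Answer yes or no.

276 ∈ ⟨69⟩ iff 276^29 ≡ 1 (mod 1103), since |⟨69⟩| = 29.
276^29 mod 1103 = 1.
Since 1 = 1, 276 lies in the subgroup.

yes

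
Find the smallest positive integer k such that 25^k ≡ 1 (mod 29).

The order of 25 must divide p − 1 = 28 = 2^2 · 7.
Divisors: 1, 2, 4, 7, 14, 28.
Check each in increasing order: 25^1 ≡ 25;  25^2 ≡ 16;  25^4 ≡ 24;  25^7 ≡ 1.
Smallest exponent giving 1 is 7.

7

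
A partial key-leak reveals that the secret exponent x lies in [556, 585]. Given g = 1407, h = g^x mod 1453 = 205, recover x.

Compute 1407^556 mod 1453 = 204, then multiply by 1407 repeatedly:
  1407^556=204  1407^557=787  1407^558=123  1407^559=154  1407^560=181
  1407^561=392  1407^562=857  1407^563=1262  1407^564=68  1407^565=1231
  1407^566=41  1407^567=1020  1407^568=1029  1407^569=615  1407^570=770
  1407^571=905  1407^572=507  1407^573=1379  1407^574=498  1407^575=340
  1407^576=343  1407^577=205
Found 205 at exponent 577.

577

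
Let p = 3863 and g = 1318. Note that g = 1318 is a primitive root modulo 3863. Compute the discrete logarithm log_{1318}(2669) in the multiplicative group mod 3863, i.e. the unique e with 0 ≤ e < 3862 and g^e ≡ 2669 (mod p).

2085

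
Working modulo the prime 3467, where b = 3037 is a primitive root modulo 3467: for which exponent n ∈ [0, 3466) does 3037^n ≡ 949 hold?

140

Baby-step giant-step with m = ceil(sqrt(3466)) = 59.
Baby table (3037^j mod 3467 for j=0..58):
  0:1  1:3037  2:1149  3:1711  4:2741  5:150  6:1373  7:2467
  8:92  9:2044  10:1698  11:1397  12:2548  13:3399  14:1504  15:1609
  16:1530  17:830  18:201  19:245  20:2127  21:678  22:3155  23:2414
  24:2080  25:86  26:1157  27:1738  28:1532  29:3437  30:2499  31:200
  32:675  33:978  34:2434  35:414  36:2264  37:707  38:1086  39:1065
  40:3161  41:3301  42:2040  43:3418  44:268  45:2638  46:2836  47:904
  48:3051  49:2063  50:462  51:2426  52:387  53:6  54:887  55:3427
  56:3332  57:2578  58:900
Giant step factor: 3037^(-59) ≡ 1566 (mod 3467).
Scan 949·1566^i mod 3467 for i = 0, 1, …:
  i=0: 949   i=1: 2258   i=2: 3155
Match at i=2, j=22: n = 2·59 + 22 = 140.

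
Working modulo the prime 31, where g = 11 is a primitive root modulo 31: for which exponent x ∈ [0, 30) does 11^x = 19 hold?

Successive powers of 11 modulo 31:
  11^0=1  11^1=11  11^2=28  11^3=29  11^4=9  11^5=6
  11^6=4  11^7=13  11^8=19
So 11^8 ≡ 19 (mod 31), giving x = 8.

8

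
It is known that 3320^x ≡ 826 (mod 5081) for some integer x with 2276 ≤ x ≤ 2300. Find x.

2299

Compute 3320^2276 mod 5081 = 3021, then multiply by 3320 repeatedly:
  3320^2276=3021  3320^2277=4907  3320^2278=1554  3320^2279=2065  3320^2280=1531
  3320^2281=1920  3320^2282=2826  3320^2283=2794  3320^2284=3255  3320^2285=4394
  3320^2286=529  3320^2287=3335  3320^2288=701  3320^2289=222  3320^2290=295
  3320^2291=3848  3320^2292=1726  3320^2293=4033  3320^2294=1125  3320^2295=465
  3320^2296=4257  3320^2297=2979  3320^2298=2654  3320^2299=826
Found 826 at exponent 2299.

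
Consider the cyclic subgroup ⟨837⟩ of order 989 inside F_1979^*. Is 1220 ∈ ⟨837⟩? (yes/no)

yes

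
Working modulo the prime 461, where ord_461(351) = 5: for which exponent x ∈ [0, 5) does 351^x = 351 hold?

1

Successive powers of 351 modulo 461:
  351^0=1  351^1=351
So 351^1 ≡ 351 (mod 461), giving x = 1.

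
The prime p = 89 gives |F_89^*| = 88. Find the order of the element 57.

The order of 57 must divide p − 1 = 88 = 2^3 · 11.
Divisors: 1, 2, 4, 8, 11, 22, 44, 88.
Check each in increasing order: 57^1 ≡ 57;  57^2 ≡ 45;  57^4 ≡ 67;  57^8 ≡ 39;  57^11 ≡ 88;  57^22 ≡ 1.
Smallest exponent giving 1 is 22.

22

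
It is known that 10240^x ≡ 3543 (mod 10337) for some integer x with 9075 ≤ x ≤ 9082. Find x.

9082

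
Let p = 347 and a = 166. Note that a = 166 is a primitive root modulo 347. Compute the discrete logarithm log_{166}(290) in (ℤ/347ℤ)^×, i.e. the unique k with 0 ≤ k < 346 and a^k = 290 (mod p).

280

Baby-step giant-step with m = ceil(sqrt(346)) = 19.
Baby table (166^j mod 347 for j=0..18):
  0:1  1:166  2:143  3:142  4:323  5:180  6:38  7:62
  8:229  9:191  10:129  11:247  12:56  13:274  14:27  15:318
  16:44  17:17  18:46
Giant step factor: 166^(-19) ≡ 174 (mod 347).
Scan 290·174^i mod 347 for i = 0, 1, …:
  i=0: 290   i=1: 145   i=2: 246   i=3: 123
  i=4: 235   i=5: 291   i=6: 319   i=7: 333
  i=8: 340   i=9: 170     …   i=13: 54
  i=14: 27
Match at i=14, j=14: k = 14·19 + 14 = 280.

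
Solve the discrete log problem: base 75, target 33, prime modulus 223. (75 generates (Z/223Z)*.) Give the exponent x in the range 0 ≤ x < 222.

204

Baby-step giant-step with m = ceil(sqrt(222)) = 15.
Baby table (75^j mod 223 for j=0..14):
  0:1  1:75  2:50  3:182  4:47  5:180  6:120  7:80
  8:202  9:209  10:65  11:192  12:128  13:11  14:156
Giant step factor: 75^(-15) ≡ 208 (mod 223).
Scan 33·208^i mod 223 for i = 0, 1, …:
  i=0: 33   i=1: 174   i=2: 66   i=3: 125
  i=4: 132   i=5: 27   i=6: 41   i=7: 54
  i=8: 82   i=9: 108   i=10: 164   i=11: 216
  i=12: 105   i=13: 209
Match at i=13, j=9: x = 13·15 + 9 = 204.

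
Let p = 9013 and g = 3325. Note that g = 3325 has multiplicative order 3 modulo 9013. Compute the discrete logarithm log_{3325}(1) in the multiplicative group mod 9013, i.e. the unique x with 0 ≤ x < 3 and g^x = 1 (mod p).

Successive powers of 3325 modulo 9013:
  3325^0=1
So 3325^0 ≡ 1 (mod 9013), giving x = 0.

0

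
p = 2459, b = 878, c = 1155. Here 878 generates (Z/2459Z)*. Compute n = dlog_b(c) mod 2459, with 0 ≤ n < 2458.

1085

Baby-step giant-step with m = ceil(sqrt(2458)) = 50.
Baby table (878^j mod 2459 for j=0..49):
  0:1  1:878  2:1217  3:1320  4:771  5:713  6:1428  7:2153
  8:1822  9:1366  10:1815  11:138  12:673  13:734  14:194  15:661
  16:34  17:344  18:2034  19:618  20:1624  21:2111  22:1831  23:1891
  24:473  25:2182  26:235  27:2233  28:751  29:366  30:1678  31:343
  32:1156  33:1860  34:304  35:1340  36:1118  37:463  38:779  39:360
  40:1328  41:418  42:613  43:2152  44:944  45:149  46:495  47:1826
  48:2419  49:1765
Giant step factor: 878^(-50) ≡ 300 (mod 2459).
Scan 1155·300^i mod 2459 for i = 0, 1, …:
  i=0: 1155   i=1: 2240   i=2: 693   i=3: 1344
  i=4: 2383   i=5: 1790   i=6: 938   i=7: 1074
  i=8: 71   i=9: 1628     …   i=20: 1152
  i=21: 1340
Match at i=21, j=35: n = 21·50 + 35 = 1085.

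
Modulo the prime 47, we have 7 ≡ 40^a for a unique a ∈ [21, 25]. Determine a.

Compute 40^21 mod 47 = 23, then multiply by 40 repeatedly:
  40^21=23  40^22=27  40^23=46  40^24=7
Found 7 at exponent 24.

24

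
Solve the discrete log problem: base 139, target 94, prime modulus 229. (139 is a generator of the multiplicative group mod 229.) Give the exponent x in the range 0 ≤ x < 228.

Baby-step giant-step with m = ceil(sqrt(228)) = 16.
Baby table (139^j mod 229 for j=0..15):
  0:1  1:139  2:85  3:136  4:126  5:110  6:176  7:190
  8:75  9:120  10:192  11:124  12:61  13:6  14:147  15:52
Giant step factor: 139^(-16) ≡ 158 (mod 229).
Scan 94·158^i mod 229 for i = 0, 1, …:
  i=0: 94   i=1: 196   i=2: 53   i=3: 130
  i=4: 159   i=5: 161   i=6: 19   i=7: 25
  i=8: 57   i=9: 75
Match at i=9, j=8: x = 9·16 + 8 = 152.

152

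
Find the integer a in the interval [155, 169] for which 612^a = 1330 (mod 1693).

158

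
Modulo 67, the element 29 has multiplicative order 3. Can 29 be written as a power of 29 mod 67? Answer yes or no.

yes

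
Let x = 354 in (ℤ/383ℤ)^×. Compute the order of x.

The order of 354 must divide p − 1 = 382 = 2 · 191.
Divisors: 1, 2, 191, 382.
Check each in increasing order: 354^1 ≡ 354;  354^2 ≡ 75;  354^191 ≡ 382;  354^382 ≡ 1.
Smallest exponent giving 1 is 382.

382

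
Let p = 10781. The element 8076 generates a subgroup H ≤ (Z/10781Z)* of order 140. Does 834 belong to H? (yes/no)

no

834 ∈ ⟨8076⟩ iff 834^140 ≡ 1 (mod 10781), since |⟨8076⟩| = 140.
834^140 mod 10781 = 2818.
Since 2818 ≠ 1, 834 does not lie in the subgroup.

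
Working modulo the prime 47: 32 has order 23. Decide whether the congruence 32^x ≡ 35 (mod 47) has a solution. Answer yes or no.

no

35 ∈ ⟨32⟩ iff 35^23 ≡ 1 (mod 47), since |⟨32⟩| = 23.
35^23 mod 47 = 46.
Since 46 ≠ 1, 35 does not lie in the subgroup.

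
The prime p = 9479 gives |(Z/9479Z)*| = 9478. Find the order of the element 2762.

4739

The order of 2762 must divide p − 1 = 9478 = 2 · 7 · 677.
Divisors: 1, 2, 7, 14, 677, 1354, 4739, 9478.
Check each in increasing order: 2762^1 ≡ 2762;  2762^2 ≡ 7528;  2762^7 ≡ 8882;  2762^14 ≡ 5686;  2762^677 ≡ 5464;  2762^1354 ≡ 5925;  2762^4739 ≡ 1.
Smallest exponent giving 1 is 4739.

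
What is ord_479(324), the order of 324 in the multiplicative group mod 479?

239

The order of 324 must divide p − 1 = 478 = 2 · 239.
Divisors: 1, 2, 239, 478.
Check each in increasing order: 324^1 ≡ 324;  324^2 ≡ 75;  324^239 ≡ 1.
Smallest exponent giving 1 is 239.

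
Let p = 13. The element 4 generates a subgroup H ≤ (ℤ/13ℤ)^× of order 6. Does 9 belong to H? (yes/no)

yes

9 ∈ ⟨4⟩ iff 9^6 ≡ 1 (mod 13), since |⟨4⟩| = 6.
9^6 mod 13 = 1.
Since 1 = 1, 9 lies in the subgroup.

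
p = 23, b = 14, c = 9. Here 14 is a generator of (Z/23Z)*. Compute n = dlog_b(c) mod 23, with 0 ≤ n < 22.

Successive powers of 14 modulo 23:
  14^0=1  14^1=14  14^2=12  14^3=7  14^4=6  14^5=15
  14^6=3  14^7=19  14^8=13  14^9=21  14^10=18  14^11=22
  14^12=9
So 14^12 ≡ 9 (mod 23), giving n = 12.

12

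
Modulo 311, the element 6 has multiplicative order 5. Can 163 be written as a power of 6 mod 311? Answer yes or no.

no

⟨6⟩ has order 5; its elements mod 311 are {1, 6, 36, 52, 216}.
163 is not in this set.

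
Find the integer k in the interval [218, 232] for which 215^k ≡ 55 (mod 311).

219

Compute 215^218 mod 311 = 210, then multiply by 215 repeatedly:
  215^218=210  215^219=55
Found 55 at exponent 219.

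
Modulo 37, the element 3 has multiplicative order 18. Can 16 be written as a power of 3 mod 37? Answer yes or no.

16 ∈ ⟨3⟩ iff 16^18 ≡ 1 (mod 37), since |⟨3⟩| = 18.
16^18 mod 37 = 1.
Since 1 = 1, 16 lies in the subgroup.

yes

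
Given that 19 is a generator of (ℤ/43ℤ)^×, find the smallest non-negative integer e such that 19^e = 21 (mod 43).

24

Baby-step giant-step with m = ceil(sqrt(42)) = 7.
Baby table (19^j mod 43 for j=0..6):
  0:1  1:19  2:17  3:22  4:31  5:30  6:11
Giant step factor: 19^(-7) ≡ 7 (mod 43).
Scan 21·7^i mod 43 for i = 0, 1, …:
  i=0: 21   i=1: 18   i=2: 40   i=3: 22
Match at i=3, j=3: e = 3·7 + 3 = 24.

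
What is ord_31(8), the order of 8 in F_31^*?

5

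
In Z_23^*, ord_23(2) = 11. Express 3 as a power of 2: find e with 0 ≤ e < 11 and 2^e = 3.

8

Successive powers of 2 modulo 23:
  2^0=1  2^1=2  2^2=4  2^3=8  2^4=16  2^5=9
  2^6=18  2^7=13  2^8=3
So 2^8 ≡ 3 (mod 23), giving e = 8.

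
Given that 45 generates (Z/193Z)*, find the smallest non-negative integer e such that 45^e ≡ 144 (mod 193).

Baby-step giant-step with m = ceil(sqrt(192)) = 14.
Baby table (45^j mod 193 for j=0..13):
  0:1  1:45  2:95  3:29  4:147  5:53  6:69  7:17
  8:186  9:71  10:107  11:183  12:129  13:15
Giant step factor: 45^(-14) ≡ 191 (mod 193).
Scan 144·191^i mod 193 for i = 0, 1, …:
  i=0: 144   i=1: 98   i=2: 190   i=3: 6
  i=4: 181   i=5: 24   i=6: 145   i=7: 96
  i=8: 1
Match at i=8, j=0: e = 8·14 + 0 = 112.

112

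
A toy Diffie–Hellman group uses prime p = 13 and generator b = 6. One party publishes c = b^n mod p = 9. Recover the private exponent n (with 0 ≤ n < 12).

4

Successive powers of 6 modulo 13:
  6^0=1  6^1=6  6^2=10  6^3=8  6^4=9
So 6^4 ≡ 9 (mod 13), giving n = 4.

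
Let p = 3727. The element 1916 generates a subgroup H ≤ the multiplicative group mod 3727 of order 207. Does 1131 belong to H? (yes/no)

no

1131 ∈ ⟨1916⟩ iff 1131^207 ≡ 1 (mod 3727), since |⟨1916⟩| = 207.
1131^207 mod 3727 = 911.
Since 911 ≠ 1, 1131 does not lie in the subgroup.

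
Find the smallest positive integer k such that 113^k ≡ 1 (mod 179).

178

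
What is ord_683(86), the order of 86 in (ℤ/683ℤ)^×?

The order of 86 must divide p − 1 = 682 = 2 · 11 · 31.
Divisors: 1, 2, 11, 22, 31, 62, 341, 682.
Check each in increasing order: 86^1 ≡ 86;  86^2 ≡ 566;  86^11 ≡ 228;  86^22 ≡ 76;  86^31 ≡ 675;  86^62 ≡ 64;  86^341 ≡ 1.
Smallest exponent giving 1 is 341.

341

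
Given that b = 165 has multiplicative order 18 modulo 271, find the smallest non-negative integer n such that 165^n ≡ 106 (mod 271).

Successive powers of 165 modulo 271:
  165^0=1  165^1=165  165^2=125  165^3=29  165^4=178  165^5=102
  165^6=28  165^7=13  165^8=248  165^9=270  165^10=106
So 165^10 ≡ 106 (mod 271), giving n = 10.

10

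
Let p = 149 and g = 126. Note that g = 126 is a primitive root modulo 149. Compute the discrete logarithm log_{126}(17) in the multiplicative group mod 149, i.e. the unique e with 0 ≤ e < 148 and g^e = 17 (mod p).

Baby-step giant-step with m = ceil(sqrt(148)) = 13.
Baby table (126^j mod 149 for j=0..12):
  0:1  1:126  2:82  3:51  4:19  5:10  6:68  7:75
  8:63  9:41  10:100  11:84  12:5
Giant step factor: 126^(-13) ≡ 57 (mod 149).
Scan 17·57^i mod 149 for i = 0, 1, …:
  i=0: 17   i=1: 75
Match at i=1, j=7: e = 1·13 + 7 = 20.

20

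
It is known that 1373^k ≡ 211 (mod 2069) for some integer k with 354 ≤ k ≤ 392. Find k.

Compute 1373^354 mod 2069 = 652, then multiply by 1373 repeatedly:
  1373^354=652  1373^355=1388  1373^356=175  1373^357=271  1373^358=1732
  1373^359=755  1373^360=46  1373^361=1088  1373^362=6  1373^363=2031
  1373^364=1620  1373^365=85  1373^366=841  1373^367=191  1373^368=1549
  1373^369=1914  1373^370=292  1373^371=1599  1373^372=218  1373^373=1378
  1373^374=928  1373^375=1709  1373^376=211
Found 211 at exponent 376.

376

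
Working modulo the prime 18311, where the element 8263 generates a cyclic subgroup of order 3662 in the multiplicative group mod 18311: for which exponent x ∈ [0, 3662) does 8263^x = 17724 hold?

Baby-step giant-step with m = ceil(sqrt(3662)) = 61.
Baby table (8263^j mod 18311 for j=0..60):
  0:1  1:8263  2:13761  3:14144  4:11070  5:7965  6:5061  7:15030
  8:7688  9:5085  10:11921  11:8354  12:14943  13:2936  14:16404  15:8230
  16:15747  17:17806  18:2093  19:8875  20:16881  21:12816  22:6095  23:7735
  24:8915  25:17803  26:13926  27:4214  28:11071  29:16228  30:511  31:10863
  32:447  33:13050  34:16982  35:5073  36:4320  37:8021  38:10014  39:16584
  40:12379  41:2431  42:186  43:17105  44:14317  45:12311  46:8188  47:16610
  48:7485  49:12308  50:1710  51:11949  52:1675  53:15720  54:14437  55:15077
  56:11518  57:10967  58:17493  59:15936  60:4767
Giant step factor: 8263^(-61) ≡ 5898 (mod 18311).
Scan 17724·5898^i mod 18311 for i = 0, 1, …:
  i=0: 17724   i=1: 16964   i=2: 2368   i=3: 13482
  i=4: 10474   i=5: 12649   i=6: 4788   i=7: 4062
  i=8: 6888   i=9: 11626     …   i=43: 13212
  i=44: 11071
Match at i=44, j=28: x = 44·61 + 28 = 2712.

2712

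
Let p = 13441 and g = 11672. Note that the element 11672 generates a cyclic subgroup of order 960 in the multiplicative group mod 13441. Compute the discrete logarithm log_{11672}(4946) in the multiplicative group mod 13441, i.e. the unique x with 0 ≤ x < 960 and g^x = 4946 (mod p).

Baby-step giant-step with m = ceil(sqrt(960)) = 31.
Baby table (11672^j mod 13441 for j=0..30):
  0:1  1:11672  2:11049  3:10974  4:9239  5:465  6:10757  7:3323
  8:8771  9:8456  10:1169  11:1953  12:12921  13:5892  14:7268  15:5945
  16:7598  17:138  18:11257  19:5929  20:9020  21:11528  22:10406  23:5956
  24:1580  25:708  26:11002  27:30  28:694  29:8886  30:6636
Giant step factor: 11672^(-31) ≡ 4248 (mod 13441).
Scan 4946·4248^i mod 13441 for i = 0, 1, …:
  i=0: 4946   i=1: 2325   i=2: 10906   i=3: 11002
Match at i=3, j=26: x = 3·31 + 26 = 119.

119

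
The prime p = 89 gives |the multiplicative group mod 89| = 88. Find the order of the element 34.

4

The order of 34 must divide p − 1 = 88 = 2^3 · 11.
Divisors: 1, 2, 4, 8, 11, 22, 44, 88.
Check each in increasing order: 34^1 ≡ 34;  34^2 ≡ 88;  34^4 ≡ 1.
Smallest exponent giving 1 is 4.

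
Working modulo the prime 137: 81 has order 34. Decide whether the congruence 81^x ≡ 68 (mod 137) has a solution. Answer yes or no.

68 ∈ ⟨81⟩ iff 68^34 ≡ 1 (mod 137), since |⟨81⟩| = 34.
68^34 mod 137 = 136.
Since 136 ≠ 1, 68 does not lie in the subgroup.

no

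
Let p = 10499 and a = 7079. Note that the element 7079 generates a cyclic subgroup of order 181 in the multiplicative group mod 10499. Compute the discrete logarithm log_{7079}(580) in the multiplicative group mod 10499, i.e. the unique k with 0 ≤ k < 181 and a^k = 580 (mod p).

85

Baby-step giant-step with m = ceil(sqrt(181)) = 14.
Baby table (7079^j mod 10499 for j=0..13):
  0:1  1:7079  2:514  3:5952  4:1721  5:4119  6:2678  7:6867
  8:1123  9:1974  10:10276  11:6732  12:867  13:6077
Giant step factor: 7079^(-14) ≡ 8213 (mod 10499).
Scan 580·8213^i mod 10499 for i = 0, 1, …:
  i=0: 580   i=1: 7493   i=2: 5370   i=3: 8010
  i=4: 9895   i=5: 5375   i=6: 7079
Match at i=6, j=1: k = 6·14 + 1 = 85.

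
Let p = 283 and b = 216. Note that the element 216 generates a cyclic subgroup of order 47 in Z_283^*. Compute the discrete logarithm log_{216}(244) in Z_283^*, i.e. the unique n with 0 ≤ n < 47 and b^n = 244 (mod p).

2

Successive powers of 216 modulo 283:
  216^0=1  216^1=216  216^2=244
So 216^2 ≡ 244 (mod 283), giving n = 2.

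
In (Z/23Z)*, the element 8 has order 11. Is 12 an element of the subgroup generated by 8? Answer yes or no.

yes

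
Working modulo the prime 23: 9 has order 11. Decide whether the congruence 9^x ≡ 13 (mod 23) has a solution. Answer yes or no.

yes

⟨9⟩ has order 11; its elements mod 23 are {1, 2, 3, 4, 6, 8, 9, 12, 13, 16, 18}.
13 is in this set.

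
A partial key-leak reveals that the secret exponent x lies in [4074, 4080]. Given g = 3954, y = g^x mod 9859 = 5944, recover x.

Compute 3954^4074 mod 9859 = 5944, then multiply by 3954 repeatedly:
  3954^4074=5944
Found 5944 at exponent 4074.

4074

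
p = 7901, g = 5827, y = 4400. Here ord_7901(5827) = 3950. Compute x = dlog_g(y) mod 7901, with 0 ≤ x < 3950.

539

Baby-step giant-step with m = ceil(sqrt(3950)) = 63.
Baby table (5827^j mod 7901 for j=0..62):
  0:1  1:5827  2:3332  3:2807  4:1319  5:6041  6:1952  7:4765
  8:1541  9:3871  10:6863  11:3740  12:2022  13:1803  14:5652  15:2836
  16:4381  17:7857  18:4345  19:3511  20:2908  21:5172  22:2830  23:1023
  24:3667  25:3305  26:3498  27:6167  28:1361  29:5844  30:7579  31:4144
  32:1632  33:4761  34:1936  35:6345  36:3536  37:6365  38:1561  39:1896
  40:2394  41:4573  42:4699  43:4108  44:5187  45:3324  46:3597  47:6267
  48:7288  49:7202  50:3843  51:1727  52:5256  53:2436  54:4376  55:2425
  56:3487  57:5278  58:4214  59:6571  60:971  61:901  62:3863
Giant step factor: 5827^(-63) ≡ 2708 (mod 7901).
Scan 4400·2708^i mod 7901 for i = 0, 1, …:
  i=0: 4400   i=1: 492   i=2: 4968   i=3: 5842
  i=4: 2334   i=5: 7573   i=6: 4589   i=7: 6640
  i=8: 6345
Match at i=8, j=35: x = 8·63 + 35 = 539.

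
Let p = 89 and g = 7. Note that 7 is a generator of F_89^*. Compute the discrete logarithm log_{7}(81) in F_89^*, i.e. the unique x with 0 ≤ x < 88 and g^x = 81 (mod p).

Baby-step giant-step with m = ceil(sqrt(88)) = 10.
Baby table (7^j mod 89 for j=0..9):
  0:1  1:7  2:49  3:76  4:87  5:75  6:80  7:26
  8:4  9:28
Giant step factor: 7^(-10) ≡ 5 (mod 89).
Scan 81·5^i mod 89 for i = 0, 1, …:
  i=0: 81   i=1: 49
Match at i=1, j=2: x = 1·10 + 2 = 12.

12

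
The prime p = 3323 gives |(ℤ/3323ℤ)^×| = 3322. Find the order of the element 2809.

The order of 2809 must divide p − 1 = 3322 = 2 · 11 · 151.
Divisors: 1, 2, 11, 22, 151, 302, 1661, 3322.
Check each in increasing order: 2809^1 ≡ 2809;  2809^2 ≡ 1679;  2809^11 ≡ 2523;  2809^22 ≡ 1984;  2809^151 ≡ 1428;  2809^302 ≡ 2185;  2809^1661 ≡ 1.
Smallest exponent giving 1 is 1661.

1661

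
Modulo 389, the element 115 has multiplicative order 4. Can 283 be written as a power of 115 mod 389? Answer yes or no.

no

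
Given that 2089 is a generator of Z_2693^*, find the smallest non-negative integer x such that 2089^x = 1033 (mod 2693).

2439

Baby-step giant-step with m = ceil(sqrt(2692)) = 52.
Baby table (2089^j mod 2693 for j=0..51):
  0:1  1:2089  2:1261  3:475  4:1251  5:1129  6:2106  7:1765
  8:368  9:1247  10:852  11:2448  12:2558  13:750  14:2117  15:507
  16:774  17:1086  18:1148  19:1402  20:1487  21:1314  22:779  23:759
  24:2067  25:1084  26:2356  27:1573  28:537  29:1505  30:1214  31:1933
  32:1230  33:348  34:2555  35:2562  36:1027  37:1775  38:2407  39:392
  40:216  41:1493  42:383  43:266  44:916  45:1494  46:2472  47:1527
  48:1391  49:52  50:908  51:940
Giant step factor: 2089^(-52) ≡ 1204 (mod 2693).
Scan 1033·1204^i mod 2693 for i = 0, 1, …:
  i=0: 1033   i=1: 2259   i=2: 2599   i=3: 2623
  i=4: 1896   i=5: 1813   i=6: 1522   i=7: 1248
  i=8: 2591   i=9: 1070     …   i=45: 1435
  i=46: 1527
Match at i=46, j=47: x = 46·52 + 47 = 2439.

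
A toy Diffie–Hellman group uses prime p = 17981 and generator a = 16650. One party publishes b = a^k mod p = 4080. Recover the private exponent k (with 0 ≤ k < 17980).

Baby-step giant-step with m = ceil(sqrt(17980)) = 135.
Baby table (16650^j mod 17981 for j=0..134):
  0:1  1:16650  2:9423  3:8725  4:2751  5:6543  6:12052  7:15821
  8:15981  9:812  10:16069  11:9551  12:186  13:4168  14:8521  15:4560
  16:8218  17:12271  18:12028  19:11803  20:5601  21:7184  22:3988  23:14348
  24:16615  25:2065  26:2578  27:3053  28:163  29:16800  30:7564  31:1676
  32:16869  33:5630  34:4547  35:7540  36:15639  37:6489  38:12002  39:10447
  40:12337  41:14087  42:4386  43:6059  44:8940  45:4282  46:635  47:17903
  48:13913  49:2227  50:2728  51:1194  52:11095  53:12937  54:6651  55:12152
  56:8588  57:5288  58:10224  59:3473  60:16535  61:659  62:3940  63:6312
  64:13836  65:14809  66:14378  67:12647  68:15040  69:12594  70:13659  71:16643
  72:759  73:14688  74:13600  75:5267  76:2213  77:3381  78:13120  79:14812
  80:10385  81:4954  82:5253  83:2866  84:15307  85:16837  86:12260  87:8688
  88:16036  89:17512  90:12885  91:3939  92:7643  93:4413  94:6084  95:11627
  96:6104  97:2988  98:14754  99:15659  100:15831  101:2671  102:5137  103:13414
  104:1099  105:11673  106:16802  107:4902  108:2541  109:16338  110:11132  111:17633
  112:13663  113:11319  114:2489  115:13626  116:6623  117:13458  118:14459  119:12722
  120:5120  121:79  122:2737  123:7196  124:5997  125:1557  126:13429  127:17096
  128:9170  129:3829  130:10205  131:10781  132:17308  133:14694  134:5614
Giant step factor: 16650^(-135) ≡ 2637 (mod 17981).
Scan 4080·2637^i mod 17981 for i = 0, 1, …:
  i=0: 4080   i=1: 6322   i=2: 2727   i=3: 16680
  i=4: 3634   i=5: 16966   i=6: 2614   i=7: 6395
  i=8: 15418   i=9: 2225     …   i=131: 6257
  i=132: 11132
Match at i=132, j=110: k = 132·135 + 110 = 17930.

17930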